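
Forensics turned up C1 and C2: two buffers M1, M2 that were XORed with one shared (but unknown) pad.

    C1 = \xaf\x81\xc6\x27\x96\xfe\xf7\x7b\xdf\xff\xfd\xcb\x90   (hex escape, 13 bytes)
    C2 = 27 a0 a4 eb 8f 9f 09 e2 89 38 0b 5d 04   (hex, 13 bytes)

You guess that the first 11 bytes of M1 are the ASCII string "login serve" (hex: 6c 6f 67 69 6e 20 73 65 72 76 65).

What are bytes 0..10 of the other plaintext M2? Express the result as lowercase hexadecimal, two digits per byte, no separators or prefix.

First, C1 ⊕ C2 = (M1 ⊕ K) ⊕ (M2 ⊕ K) = M1 ⊕ M2, so the key drops out. Then M2 = (M1 ⊕ M2) ⊕ M1 over the first 11 bytes.
byte 0: (af XOR 27) XOR 6c = 88 XOR 6c = e4
byte 1: (81 XOR a0) XOR 6f = 21 XOR 6f = 4e
byte 2: (c6 XOR a4) XOR 67 = 62 XOR 67 = 05
byte 3: (27 XOR eb) XOR 69 = cc XOR 69 = a5
byte 4: (96 XOR 8f) XOR 6e = 19 XOR 6e = 77
byte 5: (fe XOR 9f) XOR 20 = 61 XOR 20 = 41
byte 6: (f7 XOR 09) XOR 73 = fe XOR 73 = 8d
byte 7: (7b XOR e2) XOR 65 = 99 XOR 65 = fc
byte 8: (df XOR 89) XOR 72 = 56 XOR 72 = 24
byte 9: (ff XOR 38) XOR 76 = c7 XOR 76 = b1
byte 10: (fd XOR 0b) XOR 65 = f6 XOR 65 = 93

e44e05a577418dfc24b193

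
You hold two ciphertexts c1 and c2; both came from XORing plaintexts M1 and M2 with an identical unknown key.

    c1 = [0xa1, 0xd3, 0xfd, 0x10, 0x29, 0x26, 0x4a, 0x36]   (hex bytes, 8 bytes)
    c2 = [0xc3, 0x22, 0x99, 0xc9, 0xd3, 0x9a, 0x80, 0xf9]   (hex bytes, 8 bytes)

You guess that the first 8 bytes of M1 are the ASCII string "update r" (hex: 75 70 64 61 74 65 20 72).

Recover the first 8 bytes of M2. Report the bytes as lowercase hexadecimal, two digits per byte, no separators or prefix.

First, c1 ⊕ c2 = (M1 ⊕ K) ⊕ (M2 ⊕ K) = M1 ⊕ M2, so the key drops out. Then M2 = (M1 ⊕ M2) ⊕ M1 over the first 8 bytes.
byte 0: (a1 ⊕ c3) ⊕ 75 = 62 ⊕ 75 = 17
byte 1: (d3 ⊕ 22) ⊕ 70 = f1 ⊕ 70 = 81
byte 2: (fd ⊕ 99) ⊕ 64 = 64 ⊕ 64 = 00
byte 3: (10 ⊕ c9) ⊕ 61 = d9 ⊕ 61 = b8
byte 4: (29 ⊕ d3) ⊕ 74 = fa ⊕ 74 = 8e
byte 5: (26 ⊕ 9a) ⊕ 65 = bc ⊕ 65 = d9
byte 6: (4a ⊕ 80) ⊕ 20 = ca ⊕ 20 = ea
byte 7: (36 ⊕ f9) ⊕ 72 = cf ⊕ 72 = bd

178100b88ed9eabd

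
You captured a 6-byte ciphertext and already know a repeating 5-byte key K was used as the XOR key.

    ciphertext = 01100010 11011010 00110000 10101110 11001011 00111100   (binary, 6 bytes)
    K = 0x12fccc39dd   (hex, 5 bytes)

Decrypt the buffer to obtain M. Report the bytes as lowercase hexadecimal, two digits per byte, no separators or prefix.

The 5-byte key repeats, so the effective keystream is 12 fc cc 39 dd 12.
byte 0: 62 xor 12 = 70
byte 1: da xor fc = 26
byte 2: 30 xor cc = fc
byte 3: ae xor 39 = 97
byte 4: cb xor dd = 16
byte 5: 3c xor 12 = 2e

7026fc97162e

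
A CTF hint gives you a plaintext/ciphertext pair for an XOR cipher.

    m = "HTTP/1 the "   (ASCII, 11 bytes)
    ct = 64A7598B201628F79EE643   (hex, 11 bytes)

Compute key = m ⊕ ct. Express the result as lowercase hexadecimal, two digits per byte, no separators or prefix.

Since ct = m ⊕ key, XORing both sides with m gives key = m ⊕ ct.
48 XOR 64 = 2c
54 XOR a7 = f3
54 XOR 59 = 0d
50 XOR 8b = db
2f XOR 20 = 0f
31 XOR 16 = 27
20 XOR 28 = 08
74 XOR f7 = 83
68 XOR 9e = f6
65 XOR e6 = 83
20 XOR 43 = 63

2cf30ddb0f270883f68363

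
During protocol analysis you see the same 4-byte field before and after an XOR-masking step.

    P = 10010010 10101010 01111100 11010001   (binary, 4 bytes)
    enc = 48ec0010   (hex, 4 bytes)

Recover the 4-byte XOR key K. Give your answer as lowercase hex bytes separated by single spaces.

Since enc = P ⊕ K, XORing both sides with P gives K = P ⊕ enc.
146 ^  72 = 218
170 ^ 236 =  70
124 ^   0 = 124
209 ^  16 = 193

da 46 7c c1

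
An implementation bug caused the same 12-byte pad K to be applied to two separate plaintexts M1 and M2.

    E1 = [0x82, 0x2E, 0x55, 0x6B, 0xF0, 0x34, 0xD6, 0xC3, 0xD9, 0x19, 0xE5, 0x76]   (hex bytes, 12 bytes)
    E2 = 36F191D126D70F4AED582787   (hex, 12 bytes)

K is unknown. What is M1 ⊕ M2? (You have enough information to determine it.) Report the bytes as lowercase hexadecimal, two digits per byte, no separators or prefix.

b4dfc4bad6e3d9893441c2f1

E1 ⊕ E2 = (M1 ⊕ K) ⊕ (M2 ⊕ K) = M1 ⊕ M2 — the shared key cancels under XOR.
byte 0: 82 ^ 36 = b4
byte 1: 2e ^ f1 = df
byte 2: 55 ^ 91 = c4
byte 3: 6b ^ d1 = ba
byte 4: f0 ^ 26 = d6
byte 5: 34 ^ d7 = e3
byte 6: d6 ^ 0f = d9
byte 7: c3 ^ 4a = 89
byte 8: d9 ^ ed = 34
byte 9: 19 ^ 58 = 41
byte 10: e5 ^ 27 = c2
byte 11: 76 ^ 87 = f1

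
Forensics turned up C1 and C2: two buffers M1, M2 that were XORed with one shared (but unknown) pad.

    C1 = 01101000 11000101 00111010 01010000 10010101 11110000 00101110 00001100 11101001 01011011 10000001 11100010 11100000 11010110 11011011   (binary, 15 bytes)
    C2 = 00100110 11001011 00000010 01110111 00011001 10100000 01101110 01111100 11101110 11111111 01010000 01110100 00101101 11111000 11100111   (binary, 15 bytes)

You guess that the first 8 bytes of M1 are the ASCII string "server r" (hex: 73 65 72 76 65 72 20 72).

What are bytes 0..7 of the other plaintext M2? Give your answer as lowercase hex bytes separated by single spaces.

3d 6b 4a 51 e9 22 60 02

First, C1 ⊕ C2 = (M1 ⊕ K) ⊕ (M2 ⊕ K) = M1 ⊕ M2, so the key drops out. Then M2 = (M1 ⊕ M2) ⊕ M1 over the first 8 bytes.
byte 0: (68 ^ 26) ^ 73 = 4e ^ 73 = 3d
byte 1: (c5 ^ cb) ^ 65 = 0e ^ 65 = 6b
byte 2: (3a ^ 02) ^ 72 = 38 ^ 72 = 4a
byte 3: (50 ^ 77) ^ 76 = 27 ^ 76 = 51
byte 4: (95 ^ 19) ^ 65 = 8c ^ 65 = e9
byte 5: (f0 ^ a0) ^ 72 = 50 ^ 72 = 22
byte 6: (2e ^ 6e) ^ 20 = 40 ^ 20 = 60
byte 7: (0c ^ 7c) ^ 72 = 70 ^ 72 = 02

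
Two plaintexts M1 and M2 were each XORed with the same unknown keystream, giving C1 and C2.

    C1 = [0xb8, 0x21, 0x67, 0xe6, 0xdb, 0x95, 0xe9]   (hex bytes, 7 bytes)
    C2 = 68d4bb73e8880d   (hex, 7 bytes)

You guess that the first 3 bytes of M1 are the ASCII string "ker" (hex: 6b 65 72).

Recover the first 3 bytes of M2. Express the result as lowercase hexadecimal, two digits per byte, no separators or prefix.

First, C1 ⊕ C2 = (M1 ⊕ K) ⊕ (M2 ⊕ K) = M1 ⊕ M2, so the key drops out. Then M2 = (M1 ⊕ M2) ⊕ M1 over the first 3 bytes.
byte 0: (b8 xor 68) xor 6b = d0 xor 6b = bb
byte 1: (21 xor d4) xor 65 = f5 xor 65 = 90
byte 2: (67 xor bb) xor 72 = dc xor 72 = ae

bb90ae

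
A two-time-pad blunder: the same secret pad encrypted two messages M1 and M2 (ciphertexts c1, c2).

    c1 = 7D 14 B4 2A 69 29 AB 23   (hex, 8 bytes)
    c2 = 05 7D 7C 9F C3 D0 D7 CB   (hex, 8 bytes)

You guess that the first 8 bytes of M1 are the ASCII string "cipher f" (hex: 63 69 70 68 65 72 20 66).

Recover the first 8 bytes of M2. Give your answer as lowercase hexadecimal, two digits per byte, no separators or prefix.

First, c1 ⊕ c2 = (M1 ⊕ K) ⊕ (M2 ⊕ K) = M1 ⊕ M2, so the key drops out. Then M2 = (M1 ⊕ M2) ⊕ M1 over the first 8 bytes.
byte 0: (7d xor 05) xor 63 = 78 xor 63 = 1b
byte 1: (14 xor 7d) xor 69 = 69 xor 69 = 00
byte 2: (b4 xor 7c) xor 70 = c8 xor 70 = b8
byte 3: (2a xor 9f) xor 68 = b5 xor 68 = dd
byte 4: (69 xor c3) xor 65 = aa xor 65 = cf
byte 5: (29 xor d0) xor 72 = f9 xor 72 = 8b
byte 6: (ab xor d7) xor 20 = 7c xor 20 = 5c
byte 7: (23 xor cb) xor 66 = e8 xor 66 = 8e

1b00b8ddcf8b5c8e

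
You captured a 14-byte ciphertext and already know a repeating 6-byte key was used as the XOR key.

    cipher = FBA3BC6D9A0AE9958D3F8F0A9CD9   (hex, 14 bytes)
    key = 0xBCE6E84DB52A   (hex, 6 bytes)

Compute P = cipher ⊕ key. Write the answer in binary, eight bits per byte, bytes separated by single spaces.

The 6-byte key repeats, so the effective keystream is bc e6 e8 4d b5 2a bc e6 e8 4d b5 2a bc e6.
byte 0: 251 ^ 188 =  71
byte 1: 163 ^ 230 =  69
byte 2: 188 ^ 232 =  84
byte 3: 109 ^  77 =  32
byte 4: 154 ^ 181 =  47
byte 5:  10 ^  42 =  32
byte 6: 233 ^ 188 =  85
byte 7: 149 ^ 230 = 115
byte 8: 141 ^ 232 = 101
byte 9:  63 ^  77 = 114
byte 10: 143 ^ 181 =  58
byte 11:  10 ^  42 =  32
byte 12: 156 ^ 188 =  32
byte 13: 217 ^ 230 =  63

01000111 01000101 01010100 00100000 00101111 00100000 01010101 01110011 01100101 01110010 00111010 00100000 00100000 00111111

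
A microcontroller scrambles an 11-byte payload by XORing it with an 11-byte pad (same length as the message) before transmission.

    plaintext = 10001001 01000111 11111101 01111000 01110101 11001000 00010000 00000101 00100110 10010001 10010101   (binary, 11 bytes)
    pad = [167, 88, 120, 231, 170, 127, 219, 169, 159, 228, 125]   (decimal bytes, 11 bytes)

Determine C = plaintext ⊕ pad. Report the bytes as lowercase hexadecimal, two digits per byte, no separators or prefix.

2e1f859fdfb7cbacb975e8

10001001 xor 10100111 = 00101110
01000111 xor 01011000 = 00011111
11111101 xor 01111000 = 10000101
01111000 xor 11100111 = 10011111
01110101 xor 10101010 = 11011111
11001000 xor 01111111 = 10110111
00010000 xor 11011011 = 11001011
00000101 xor 10101001 = 10101100
00100110 xor 10011111 = 10111001
10010001 xor 11100100 = 01110101
10010101 xor 01111101 = 11101000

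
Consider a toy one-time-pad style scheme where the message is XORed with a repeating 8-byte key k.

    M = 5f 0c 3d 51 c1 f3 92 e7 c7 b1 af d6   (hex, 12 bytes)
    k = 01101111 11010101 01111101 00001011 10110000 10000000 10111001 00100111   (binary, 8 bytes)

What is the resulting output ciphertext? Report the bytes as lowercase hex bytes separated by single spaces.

30 d9 40 5a 71 73 2b c0 a8 64 d2 dd

The 8-byte key repeats, so the effective keystream is 6f d5 7d 0b b0 80 b9 27 6f d5 7d 0b.
byte 0: 5f XOR 6f = 30
byte 1: 0c XOR d5 = d9
byte 2: 3d XOR 7d = 40
byte 3: 51 XOR 0b = 5a
byte 4: c1 XOR b0 = 71
byte 5: f3 XOR 80 = 73
byte 6: 92 XOR b9 = 2b
byte 7: e7 XOR 27 = c0
byte 8: c7 XOR 6f = a8
byte 9: b1 XOR d5 = 64
byte 10: af XOR 7d = d2
byte 11: d6 XOR 0b = dd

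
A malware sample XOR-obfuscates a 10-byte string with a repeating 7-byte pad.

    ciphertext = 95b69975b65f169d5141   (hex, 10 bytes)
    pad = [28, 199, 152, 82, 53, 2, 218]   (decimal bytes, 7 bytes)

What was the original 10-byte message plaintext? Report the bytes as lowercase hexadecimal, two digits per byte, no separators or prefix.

The 7-byte key repeats, so the effective keystream is 1c c7 98 52 35 02 da 1c c7 98.
byte 0: 10010101 ^ 00011100 = 10001001
byte 1: 10110110 ^ 11000111 = 01110001
byte 2: 10011001 ^ 10011000 = 00000001
byte 3: 01110101 ^ 01010010 = 00100111
byte 4: 10110110 ^ 00110101 = 10000011
byte 5: 01011111 ^ 00000010 = 01011101
byte 6: 00010110 ^ 11011010 = 11001100
byte 7: 10011101 ^ 00011100 = 10000001
byte 8: 01010001 ^ 11000111 = 10010110
byte 9: 01000001 ^ 10011000 = 11011001

89710127835dcc8196d9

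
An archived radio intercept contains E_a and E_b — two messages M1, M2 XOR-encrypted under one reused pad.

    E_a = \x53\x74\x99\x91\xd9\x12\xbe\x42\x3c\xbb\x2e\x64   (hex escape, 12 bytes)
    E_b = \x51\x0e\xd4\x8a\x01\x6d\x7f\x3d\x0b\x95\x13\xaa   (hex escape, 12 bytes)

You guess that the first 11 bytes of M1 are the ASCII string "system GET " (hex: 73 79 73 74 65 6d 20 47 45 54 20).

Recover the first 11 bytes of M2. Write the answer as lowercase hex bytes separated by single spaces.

First, E_a ⊕ E_b = (M1 ⊕ K) ⊕ (M2 ⊕ K) = M1 ⊕ M2, so the key drops out. Then M2 = (M1 ⊕ M2) ⊕ M1 over the first 11 bytes.
byte 0: (53 ⊕ 51) ⊕ 73 = 02 ⊕ 73 = 71
byte 1: (74 ⊕ 0e) ⊕ 79 = 7a ⊕ 79 = 03
byte 2: (99 ⊕ d4) ⊕ 73 = 4d ⊕ 73 = 3e
byte 3: (91 ⊕ 8a) ⊕ 74 = 1b ⊕ 74 = 6f
byte 4: (d9 ⊕ 01) ⊕ 65 = d8 ⊕ 65 = bd
byte 5: (12 ⊕ 6d) ⊕ 6d = 7f ⊕ 6d = 12
byte 6: (be ⊕ 7f) ⊕ 20 = c1 ⊕ 20 = e1
byte 7: (42 ⊕ 3d) ⊕ 47 = 7f ⊕ 47 = 38
byte 8: (3c ⊕ 0b) ⊕ 45 = 37 ⊕ 45 = 72
byte 9: (bb ⊕ 95) ⊕ 54 = 2e ⊕ 54 = 7a
byte 10: (2e ⊕ 13) ⊕ 20 = 3d ⊕ 20 = 1d

71 03 3e 6f bd 12 e1 38 72 7a 1d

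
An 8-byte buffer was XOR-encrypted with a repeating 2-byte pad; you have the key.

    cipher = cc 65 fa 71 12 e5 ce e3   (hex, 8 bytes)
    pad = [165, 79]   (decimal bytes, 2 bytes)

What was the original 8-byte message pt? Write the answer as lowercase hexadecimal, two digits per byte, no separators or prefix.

692a5f3eb7aa6bac

The 2-byte key repeats, so the effective keystream is a5 4f a5 4f a5 4f a5 4f.
byte 0: cc XOR a5 = 69
byte 1: 65 XOR 4f = 2a
byte 2: fa XOR a5 = 5f
byte 3: 71 XOR 4f = 3e
byte 4: 12 XOR a5 = b7
byte 5: e5 XOR 4f = aa
byte 6: ce XOR a5 = 6b
byte 7: e3 XOR 4f = ac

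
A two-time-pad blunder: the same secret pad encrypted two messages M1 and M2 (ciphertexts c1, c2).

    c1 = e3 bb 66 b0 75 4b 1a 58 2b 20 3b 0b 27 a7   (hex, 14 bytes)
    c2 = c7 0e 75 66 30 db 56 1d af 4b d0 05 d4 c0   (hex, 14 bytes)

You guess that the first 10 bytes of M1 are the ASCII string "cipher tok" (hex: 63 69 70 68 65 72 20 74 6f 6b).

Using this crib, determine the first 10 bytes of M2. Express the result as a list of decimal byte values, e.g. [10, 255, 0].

First, c1 ⊕ c2 = (M1 ⊕ K) ⊕ (M2 ⊕ K) = M1 ⊕ M2, so the key drops out. Then M2 = (M1 ⊕ M2) ⊕ M1 over the first 10 bytes.
byte 0: (e3 ^ c7) ^ 63 = 24 ^ 63 = 47
byte 1: (bb ^ 0e) ^ 69 = b5 ^ 69 = dc
byte 2: (66 ^ 75) ^ 70 = 13 ^ 70 = 63
byte 3: (b0 ^ 66) ^ 68 = d6 ^ 68 = be
byte 4: (75 ^ 30) ^ 65 = 45 ^ 65 = 20
byte 5: (4b ^ db) ^ 72 = 90 ^ 72 = e2
byte 6: (1a ^ 56) ^ 20 = 4c ^ 20 = 6c
byte 7: (58 ^ 1d) ^ 74 = 45 ^ 74 = 31
byte 8: (2b ^ af) ^ 6f = 84 ^ 6f = eb
byte 9: (20 ^ 4b) ^ 6b = 6b ^ 6b = 00

[71, 220, 99, 190, 32, 226, 108, 49, 235, 0]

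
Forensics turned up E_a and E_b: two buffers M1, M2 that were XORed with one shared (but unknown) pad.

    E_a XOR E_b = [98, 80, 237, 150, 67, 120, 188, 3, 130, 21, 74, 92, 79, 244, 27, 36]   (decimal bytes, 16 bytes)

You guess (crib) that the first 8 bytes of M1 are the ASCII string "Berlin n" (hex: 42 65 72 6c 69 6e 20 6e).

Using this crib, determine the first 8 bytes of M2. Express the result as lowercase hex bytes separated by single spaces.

20 35 9f fa 2a 16 9c 6d

Since E_a ⊕ E_b = M1 ⊕ M2, XORing with the guessed M1 bytes yields the corresponding M2 bytes: M2 = (E_a ⊕ E_b) ⊕ M1.
 98 xor  66 =  32
 80 xor 101 =  53
237 xor 114 = 159
150 xor 108 = 250
 67 xor 105 =  42
120 xor 110 =  22
188 xor  32 = 156
  3 xor 110 = 109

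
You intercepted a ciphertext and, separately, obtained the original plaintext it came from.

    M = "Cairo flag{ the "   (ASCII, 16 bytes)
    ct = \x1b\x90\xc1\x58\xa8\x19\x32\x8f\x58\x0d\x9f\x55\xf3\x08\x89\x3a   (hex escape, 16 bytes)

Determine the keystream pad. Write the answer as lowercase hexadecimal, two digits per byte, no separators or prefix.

58f1a82ac73954e3396ae4758760ec1a

Since ct = M ⊕ pad, XORing both sides with M gives pad = M ⊕ ct.
43 ^ 1b = 58
61 ^ 90 = f1
69 ^ c1 = a8
72 ^ 58 = 2a
6f ^ a8 = c7
20 ^ 19 = 39
66 ^ 32 = 54
6c ^ 8f = e3
61 ^ 58 = 39
67 ^ 0d = 6a
7b ^ 9f = e4
20 ^ 55 = 75
74 ^ f3 = 87
68 ^ 08 = 60
65 ^ 89 = ec
20 ^ 3a = 1a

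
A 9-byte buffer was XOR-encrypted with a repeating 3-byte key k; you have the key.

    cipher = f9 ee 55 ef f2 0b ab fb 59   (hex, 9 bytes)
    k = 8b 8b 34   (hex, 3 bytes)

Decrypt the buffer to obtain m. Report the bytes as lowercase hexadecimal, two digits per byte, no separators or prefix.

72656164793f20706d

The 3-byte key repeats, so the effective keystream is 8b 8b 34 8b 8b 34 8b 8b 34.
byte 0: 249 xor 139 = 114
byte 1: 238 xor 139 = 101
byte 2:  85 xor  52 =  97
byte 3: 239 xor 139 = 100
byte 4: 242 xor 139 = 121
byte 5:  11 xor  52 =  63
byte 6: 171 xor 139 =  32
byte 7: 251 xor 139 = 112
byte 8:  89 xor  52 = 109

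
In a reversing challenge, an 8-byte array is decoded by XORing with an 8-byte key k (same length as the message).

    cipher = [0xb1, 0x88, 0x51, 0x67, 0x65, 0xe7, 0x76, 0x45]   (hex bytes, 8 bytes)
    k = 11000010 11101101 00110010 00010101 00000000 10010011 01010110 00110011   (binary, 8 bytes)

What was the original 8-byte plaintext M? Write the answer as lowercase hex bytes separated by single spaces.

73 65 63 72 65 74 20 76

XOR is its own inverse, so applying the key byte-wise gives the result directly.
b1 XOR c2 = 73
88 XOR ed = 65
51 XOR 32 = 63
67 XOR 15 = 72
65 XOR 00 = 65
e7 XOR 93 = 74
76 XOR 56 = 20
45 XOR 33 = 76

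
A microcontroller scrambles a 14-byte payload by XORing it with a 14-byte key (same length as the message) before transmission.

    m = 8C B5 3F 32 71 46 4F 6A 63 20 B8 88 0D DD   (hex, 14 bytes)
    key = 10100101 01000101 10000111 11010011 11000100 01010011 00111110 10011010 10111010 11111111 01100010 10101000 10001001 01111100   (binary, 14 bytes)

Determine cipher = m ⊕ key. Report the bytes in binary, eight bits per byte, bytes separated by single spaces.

XOR is its own inverse, so applying the key byte-wise gives the result directly.
8c XOR a5 = 29
b5 XOR 45 = f0
3f XOR 87 = b8
32 XOR d3 = e1
71 XOR c4 = b5
46 XOR 53 = 15
4f XOR 3e = 71
6a XOR 9a = f0
63 XOR ba = d9
20 XOR ff = df
b8 XOR 62 = da
88 XOR a8 = 20
0d XOR 89 = 84
dd XOR 7c = a1

00101001 11110000 10111000 11100001 10110101 00010101 01110001 11110000 11011001 11011111 11011010 00100000 10000100 10100001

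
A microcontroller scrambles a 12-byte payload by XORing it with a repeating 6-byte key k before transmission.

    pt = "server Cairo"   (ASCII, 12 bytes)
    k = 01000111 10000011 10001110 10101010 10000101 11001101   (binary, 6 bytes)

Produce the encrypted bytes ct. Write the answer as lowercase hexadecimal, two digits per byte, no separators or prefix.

The 6-byte key repeats, so the effective keystream is 47 83 8e aa 85 cd 47 83 8e aa 85 cd.
byte 0: 73 xor 47 = 34
byte 1: 65 xor 83 = e6
byte 2: 72 xor 8e = fc
byte 3: 76 xor aa = dc
byte 4: 65 xor 85 = e0
byte 5: 72 xor cd = bf
byte 6: 20 xor 47 = 67
byte 7: 43 xor 83 = c0
byte 8: 61 xor 8e = ef
byte 9: 69 xor aa = c3
byte 10: 72 xor 85 = f7
byte 11: 6f xor cd = a2

34e6fcdce0bf67c0efc3f7a2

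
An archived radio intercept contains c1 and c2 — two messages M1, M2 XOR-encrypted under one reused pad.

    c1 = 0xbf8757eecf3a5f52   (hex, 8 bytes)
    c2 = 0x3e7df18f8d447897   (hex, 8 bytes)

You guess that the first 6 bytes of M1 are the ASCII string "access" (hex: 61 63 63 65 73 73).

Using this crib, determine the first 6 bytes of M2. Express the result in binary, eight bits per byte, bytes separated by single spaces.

11100000 10011001 11000101 00000100 00110001 00001101

First, c1 ⊕ c2 = (M1 ⊕ K) ⊕ (M2 ⊕ K) = M1 ⊕ M2, so the key drops out. Then M2 = (M1 ⊕ M2) ⊕ M1 over the first 6 bytes.
byte 0: (bf xor 3e) xor 61 = 81 xor 61 = e0
byte 1: (87 xor 7d) xor 63 = fa xor 63 = 99
byte 2: (57 xor f1) xor 63 = a6 xor 63 = c5
byte 3: (ee xor 8f) xor 65 = 61 xor 65 = 04
byte 4: (cf xor 8d) xor 73 = 42 xor 73 = 31
byte 5: (3a xor 44) xor 73 = 7e xor 73 = 0d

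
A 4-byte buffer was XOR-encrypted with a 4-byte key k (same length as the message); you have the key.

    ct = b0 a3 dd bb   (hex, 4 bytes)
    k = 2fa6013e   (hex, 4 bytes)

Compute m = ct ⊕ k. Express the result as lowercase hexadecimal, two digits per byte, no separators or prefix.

9f05dc85

XOR is its own inverse, so applying the key byte-wise gives the result directly.
byte 0: b0 ⊕ 2f = 9f
byte 1: a3 ⊕ a6 = 05
byte 2: dd ⊕ 01 = dc
byte 3: bb ⊕ 3e = 85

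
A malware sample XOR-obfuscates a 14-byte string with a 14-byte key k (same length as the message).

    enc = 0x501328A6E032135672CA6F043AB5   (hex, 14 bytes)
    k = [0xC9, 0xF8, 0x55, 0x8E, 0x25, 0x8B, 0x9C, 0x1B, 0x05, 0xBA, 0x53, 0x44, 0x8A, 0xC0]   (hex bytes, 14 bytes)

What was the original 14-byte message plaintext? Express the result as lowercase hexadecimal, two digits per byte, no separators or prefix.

XOR is its own inverse, so applying the key byte-wise gives the result directly.
 80 XOR 201 = 153
 19 XOR 248 = 235
 40 XOR  85 = 125
166 XOR 142 =  40
224 XOR  37 = 197
 50 XOR 139 = 185
 19 XOR 156 = 143
 86 XOR  27 =  77
114 XOR   5 = 119
202 XOR 186 = 112
111 XOR  83 =  60
  4 XOR  68 =  64
 58 XOR 138 = 176
181 XOR 192 = 117

99eb7d28c5b98f4d77703c40b075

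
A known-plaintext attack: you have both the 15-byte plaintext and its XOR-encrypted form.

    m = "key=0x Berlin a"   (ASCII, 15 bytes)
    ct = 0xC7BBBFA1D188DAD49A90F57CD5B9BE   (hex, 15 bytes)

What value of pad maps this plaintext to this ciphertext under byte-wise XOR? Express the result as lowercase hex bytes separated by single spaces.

ac de c6 9c e1 f0 fa 96 ff e2 99 15 bb 99 df

Since ct = m ⊕ pad, XORing both sides with m gives pad = m ⊕ ct.
6b xor c7 = ac
65 xor bb = de
79 xor bf = c6
3d xor a1 = 9c
30 xor d1 = e1
78 xor 88 = f0
20 xor da = fa
42 xor d4 = 96
65 xor 9a = ff
72 xor 90 = e2
6c xor f5 = 99
69 xor 7c = 15
6e xor d5 = bb
20 xor b9 = 99
61 xor be = df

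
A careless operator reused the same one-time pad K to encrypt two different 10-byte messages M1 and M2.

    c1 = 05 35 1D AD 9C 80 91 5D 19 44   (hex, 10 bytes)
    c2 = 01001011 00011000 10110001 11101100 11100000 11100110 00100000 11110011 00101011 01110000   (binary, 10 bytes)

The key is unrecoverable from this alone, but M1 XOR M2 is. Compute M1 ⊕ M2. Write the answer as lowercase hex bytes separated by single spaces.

c1 ⊕ c2 = (M1 ⊕ K) ⊕ (M2 ⊕ K) = M1 ⊕ M2 — the shared key cancels under XOR.
byte 0:   5 XOR  75 =  78
byte 1:  53 XOR  24 =  45
byte 2:  29 XOR 177 = 172
byte 3: 173 XOR 236 =  65
byte 4: 156 XOR 224 = 124
byte 5: 128 XOR 230 = 102
byte 6: 145 XOR  32 = 177
byte 7:  93 XOR 243 = 174
byte 8:  25 XOR  43 =  50
byte 9:  68 XOR 112 =  52

4e 2d ac 41 7c 66 b1 ae 32 34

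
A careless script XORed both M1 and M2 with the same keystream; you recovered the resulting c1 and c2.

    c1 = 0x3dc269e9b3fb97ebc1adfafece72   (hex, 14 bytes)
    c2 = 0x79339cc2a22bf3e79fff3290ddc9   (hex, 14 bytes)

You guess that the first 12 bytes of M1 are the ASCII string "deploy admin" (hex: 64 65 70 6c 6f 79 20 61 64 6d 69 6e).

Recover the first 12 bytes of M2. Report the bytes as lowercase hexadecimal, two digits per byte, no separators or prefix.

First, c1 ⊕ c2 = (M1 ⊕ K) ⊕ (M2 ⊕ K) = M1 ⊕ M2, so the key drops out. Then M2 = (M1 ⊕ M2) ⊕ M1 over the first 12 bytes.
byte 0: (3d ⊕ 79) ⊕ 64 = 44 ⊕ 64 = 20
byte 1: (c2 ⊕ 33) ⊕ 65 = f1 ⊕ 65 = 94
byte 2: (69 ⊕ 9c) ⊕ 70 = f5 ⊕ 70 = 85
byte 3: (e9 ⊕ c2) ⊕ 6c = 2b ⊕ 6c = 47
byte 4: (b3 ⊕ a2) ⊕ 6f = 11 ⊕ 6f = 7e
byte 5: (fb ⊕ 2b) ⊕ 79 = d0 ⊕ 79 = a9
byte 6: (97 ⊕ f3) ⊕ 20 = 64 ⊕ 20 = 44
byte 7: (eb ⊕ e7) ⊕ 61 = 0c ⊕ 61 = 6d
byte 8: (c1 ⊕ 9f) ⊕ 64 = 5e ⊕ 64 = 3a
byte 9: (ad ⊕ ff) ⊕ 6d = 52 ⊕ 6d = 3f
byte 10: (fa ⊕ 32) ⊕ 69 = c8 ⊕ 69 = a1
byte 11: (fe ⊕ 90) ⊕ 6e = 6e ⊕ 6e = 00

209485477ea9446d3a3fa100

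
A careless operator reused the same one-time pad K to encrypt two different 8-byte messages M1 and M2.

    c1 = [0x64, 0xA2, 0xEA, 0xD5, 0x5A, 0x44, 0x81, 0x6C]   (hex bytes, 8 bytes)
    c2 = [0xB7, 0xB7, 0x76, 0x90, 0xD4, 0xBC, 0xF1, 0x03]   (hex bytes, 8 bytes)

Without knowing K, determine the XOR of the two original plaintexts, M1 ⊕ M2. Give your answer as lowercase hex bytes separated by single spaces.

d3 15 9c 45 8e f8 70 6f

c1 ⊕ c2 = (M1 ⊕ K) ⊕ (M2 ⊕ K) = M1 ⊕ M2 — the shared key cancels under XOR.
01100100 XOR 10110111 = 11010011
10100010 XOR 10110111 = 00010101
11101010 XOR 01110110 = 10011100
11010101 XOR 10010000 = 01000101
01011010 XOR 11010100 = 10001110
01000100 XOR 10111100 = 11111000
10000001 XOR 11110001 = 01110000
01101100 XOR 00000011 = 01101111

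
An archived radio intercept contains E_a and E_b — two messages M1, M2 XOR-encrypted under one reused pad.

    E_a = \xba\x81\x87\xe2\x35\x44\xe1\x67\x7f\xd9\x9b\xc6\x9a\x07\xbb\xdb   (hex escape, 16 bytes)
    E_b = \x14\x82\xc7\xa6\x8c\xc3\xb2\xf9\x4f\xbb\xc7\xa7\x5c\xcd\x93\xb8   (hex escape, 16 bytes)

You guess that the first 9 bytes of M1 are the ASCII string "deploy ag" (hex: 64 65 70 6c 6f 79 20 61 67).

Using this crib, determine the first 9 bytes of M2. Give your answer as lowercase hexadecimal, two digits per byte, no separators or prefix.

First, E_a ⊕ E_b = (M1 ⊕ K) ⊕ (M2 ⊕ K) = M1 ⊕ M2, so the key drops out. Then M2 = (M1 ⊕ M2) ⊕ M1 over the first 9 bytes.
byte 0: (ba xor 14) xor 64 = ae xor 64 = ca
byte 1: (81 xor 82) xor 65 = 03 xor 65 = 66
byte 2: (87 xor c7) xor 70 = 40 xor 70 = 30
byte 3: (e2 xor a6) xor 6c = 44 xor 6c = 28
byte 4: (35 xor 8c) xor 6f = b9 xor 6f = d6
byte 5: (44 xor c3) xor 79 = 87 xor 79 = fe
byte 6: (e1 xor b2) xor 20 = 53 xor 20 = 73
byte 7: (67 xor f9) xor 61 = 9e xor 61 = ff
byte 8: (7f xor 4f) xor 67 = 30 xor 67 = 57

ca663028d6fe73ff57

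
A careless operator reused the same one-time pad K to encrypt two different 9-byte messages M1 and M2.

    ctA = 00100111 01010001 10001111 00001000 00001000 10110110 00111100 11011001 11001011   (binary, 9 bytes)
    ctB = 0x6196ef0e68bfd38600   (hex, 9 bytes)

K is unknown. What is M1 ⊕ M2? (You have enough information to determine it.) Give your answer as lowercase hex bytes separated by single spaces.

ctA ⊕ ctB = (M1 ⊕ K) ⊕ (M2 ⊕ K) = M1 ⊕ M2 — the shared key cancels under XOR.
27 xor 61 = 46
51 xor 96 = c7
8f xor ef = 60
08 xor 0e = 06
08 xor 68 = 60
b6 xor bf = 09
3c xor d3 = ef
d9 xor 86 = 5f
cb xor 00 = cb

46 c7 60 06 60 09 ef 5f cb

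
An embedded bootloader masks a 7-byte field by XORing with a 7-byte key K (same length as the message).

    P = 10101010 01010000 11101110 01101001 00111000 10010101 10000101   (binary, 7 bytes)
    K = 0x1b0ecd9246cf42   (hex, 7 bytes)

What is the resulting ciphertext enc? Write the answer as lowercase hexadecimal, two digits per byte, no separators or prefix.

XOR is its own inverse, so applying the key byte-wise gives the result directly.
byte 0: 10101010 XOR 00011011 = 10110001
byte 1: 01010000 XOR 00001110 = 01011110
byte 2: 11101110 XOR 11001101 = 00100011
byte 3: 01101001 XOR 10010010 = 11111011
byte 4: 00111000 XOR 01000110 = 01111110
byte 5: 10010101 XOR 11001111 = 01011010
byte 6: 10000101 XOR 01000010 = 11000111

b15e23fb7e5ac7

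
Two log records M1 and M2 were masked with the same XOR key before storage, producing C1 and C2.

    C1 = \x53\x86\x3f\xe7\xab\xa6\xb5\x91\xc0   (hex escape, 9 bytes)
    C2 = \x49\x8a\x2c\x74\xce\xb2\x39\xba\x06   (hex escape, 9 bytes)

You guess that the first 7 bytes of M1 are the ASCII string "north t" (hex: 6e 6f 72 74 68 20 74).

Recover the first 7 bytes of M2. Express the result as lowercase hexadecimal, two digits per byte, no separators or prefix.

First, C1 ⊕ C2 = (M1 ⊕ K) ⊕ (M2 ⊕ K) = M1 ⊕ M2, so the key drops out. Then M2 = (M1 ⊕ M2) ⊕ M1 over the first 7 bytes.
byte 0: (53 xor 49) xor 6e = 1a xor 6e = 74
byte 1: (86 xor 8a) xor 6f = 0c xor 6f = 63
byte 2: (3f xor 2c) xor 72 = 13 xor 72 = 61
byte 3: (e7 xor 74) xor 74 = 93 xor 74 = e7
byte 4: (ab xor ce) xor 68 = 65 xor 68 = 0d
byte 5: (a6 xor b2) xor 20 = 14 xor 20 = 34
byte 6: (b5 xor 39) xor 74 = 8c xor 74 = f8

746361e70d34f8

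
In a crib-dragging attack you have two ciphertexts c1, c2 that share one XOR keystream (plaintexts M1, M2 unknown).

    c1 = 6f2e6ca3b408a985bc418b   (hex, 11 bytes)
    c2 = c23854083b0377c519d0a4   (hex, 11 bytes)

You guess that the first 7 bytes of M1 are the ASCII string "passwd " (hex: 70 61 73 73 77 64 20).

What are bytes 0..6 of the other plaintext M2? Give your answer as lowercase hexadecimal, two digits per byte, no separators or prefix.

First, c1 ⊕ c2 = (M1 ⊕ K) ⊕ (M2 ⊕ K) = M1 ⊕ M2, so the key drops out. Then M2 = (M1 ⊕ M2) ⊕ M1 over the first 7 bytes.
byte 0: (6f ⊕ c2) ⊕ 70 = ad ⊕ 70 = dd
byte 1: (2e ⊕ 38) ⊕ 61 = 16 ⊕ 61 = 77
byte 2: (6c ⊕ 54) ⊕ 73 = 38 ⊕ 73 = 4b
byte 3: (a3 ⊕ 08) ⊕ 73 = ab ⊕ 73 = d8
byte 4: (b4 ⊕ 3b) ⊕ 77 = 8f ⊕ 77 = f8
byte 5: (08 ⊕ 03) ⊕ 64 = 0b ⊕ 64 = 6f
byte 6: (a9 ⊕ 77) ⊕ 20 = de ⊕ 20 = fe

dd774bd8f86ffe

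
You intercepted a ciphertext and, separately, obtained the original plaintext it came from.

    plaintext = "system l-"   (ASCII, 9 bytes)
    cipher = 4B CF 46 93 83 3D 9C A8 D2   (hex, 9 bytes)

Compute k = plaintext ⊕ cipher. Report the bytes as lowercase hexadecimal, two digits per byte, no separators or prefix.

38b635e7e650bcc4ff

Since cipher = plaintext ⊕ k, XORing both sides with plaintext gives k = plaintext ⊕ cipher.
byte 0: 115 xor  75 =  56
byte 1: 121 xor 207 = 182
byte 2: 115 xor  70 =  53
byte 3: 116 xor 147 = 231
byte 4: 101 xor 131 = 230
byte 5: 109 xor  61 =  80
byte 6:  32 xor 156 = 188
byte 7: 108 xor 168 = 196
byte 8:  45 xor 210 = 255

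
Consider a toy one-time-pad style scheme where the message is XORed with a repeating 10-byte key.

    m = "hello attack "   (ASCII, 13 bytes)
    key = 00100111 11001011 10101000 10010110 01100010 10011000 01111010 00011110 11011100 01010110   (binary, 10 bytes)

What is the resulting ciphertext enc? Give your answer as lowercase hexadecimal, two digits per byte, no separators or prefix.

4faec4fa0db81b6aa83744a088

The 10-byte key repeats, so the effective keystream is 27 cb a8 96 62 98 7a 1e dc 56 27 cb a8.
byte 0: 68 ^ 27 = 4f
byte 1: 65 ^ cb = ae
byte 2: 6c ^ a8 = c4
byte 3: 6c ^ 96 = fa
byte 4: 6f ^ 62 = 0d
byte 5: 20 ^ 98 = b8
byte 6: 61 ^ 7a = 1b
byte 7: 74 ^ 1e = 6a
byte 8: 74 ^ dc = a8
byte 9: 61 ^ 56 = 37
byte 10: 63 ^ 27 = 44
byte 11: 6b ^ cb = a0
byte 12: 20 ^ a8 = 88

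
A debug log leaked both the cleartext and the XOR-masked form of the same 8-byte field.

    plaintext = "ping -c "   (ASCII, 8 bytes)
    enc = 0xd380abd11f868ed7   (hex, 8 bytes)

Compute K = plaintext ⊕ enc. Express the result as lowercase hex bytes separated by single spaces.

Since enc = plaintext ⊕ K, XORing both sides with plaintext gives K = plaintext ⊕ enc.
byte 0: 70 ⊕ d3 = a3
byte 1: 69 ⊕ 80 = e9
byte 2: 6e ⊕ ab = c5
byte 3: 67 ⊕ d1 = b6
byte 4: 20 ⊕ 1f = 3f
byte 5: 2d ⊕ 86 = ab
byte 6: 63 ⊕ 8e = ed
byte 7: 20 ⊕ d7 = f7

a3 e9 c5 b6 3f ab ed f7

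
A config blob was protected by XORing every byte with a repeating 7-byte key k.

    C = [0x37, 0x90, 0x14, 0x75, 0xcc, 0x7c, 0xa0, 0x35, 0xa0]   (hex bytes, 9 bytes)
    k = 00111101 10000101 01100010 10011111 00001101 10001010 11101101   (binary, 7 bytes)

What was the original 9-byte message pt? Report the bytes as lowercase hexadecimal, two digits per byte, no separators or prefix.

0a1576eac1f64d0825

The 7-byte key repeats, so the effective keystream is 3d 85 62 9f 0d 8a ed 3d 85.
byte 0: 37 ⊕ 3d = 0a
byte 1: 90 ⊕ 85 = 15
byte 2: 14 ⊕ 62 = 76
byte 3: 75 ⊕ 9f = ea
byte 4: cc ⊕ 0d = c1
byte 5: 7c ⊕ 8a = f6
byte 6: a0 ⊕ ed = 4d
byte 7: 35 ⊕ 3d = 08
byte 8: a0 ⊕ 85 = 25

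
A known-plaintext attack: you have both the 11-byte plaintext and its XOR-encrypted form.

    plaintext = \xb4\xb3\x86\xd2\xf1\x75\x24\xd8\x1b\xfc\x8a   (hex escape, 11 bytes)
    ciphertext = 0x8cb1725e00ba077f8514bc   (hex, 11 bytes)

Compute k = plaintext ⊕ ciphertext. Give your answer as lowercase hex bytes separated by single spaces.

38 02 f4 8c f1 cf 23 a7 9e e8 36

Since ciphertext = plaintext ⊕ k, XORing both sides with plaintext gives k = plaintext ⊕ ciphertext.
b4 ^ 8c = 38
b3 ^ b1 = 02
86 ^ 72 = f4
d2 ^ 5e = 8c
f1 ^ 00 = f1
75 ^ ba = cf
24 ^ 07 = 23
d8 ^ 7f = a7
1b ^ 85 = 9e
fc ^ 14 = e8
8a ^ bc = 36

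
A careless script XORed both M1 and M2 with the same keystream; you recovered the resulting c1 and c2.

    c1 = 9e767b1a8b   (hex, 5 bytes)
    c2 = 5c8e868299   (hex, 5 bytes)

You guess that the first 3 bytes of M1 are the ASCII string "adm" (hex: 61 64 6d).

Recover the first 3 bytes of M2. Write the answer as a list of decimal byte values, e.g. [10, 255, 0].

[163, 156, 144]

First, c1 ⊕ c2 = (M1 ⊕ K) ⊕ (M2 ⊕ K) = M1 ⊕ M2, so the key drops out. Then M2 = (M1 ⊕ M2) ⊕ M1 over the first 3 bytes.
byte 0: (9e ⊕ 5c) ⊕ 61 = c2 ⊕ 61 = a3
byte 1: (76 ⊕ 8e) ⊕ 64 = f8 ⊕ 64 = 9c
byte 2: (7b ⊕ 86) ⊕ 6d = fd ⊕ 6d = 90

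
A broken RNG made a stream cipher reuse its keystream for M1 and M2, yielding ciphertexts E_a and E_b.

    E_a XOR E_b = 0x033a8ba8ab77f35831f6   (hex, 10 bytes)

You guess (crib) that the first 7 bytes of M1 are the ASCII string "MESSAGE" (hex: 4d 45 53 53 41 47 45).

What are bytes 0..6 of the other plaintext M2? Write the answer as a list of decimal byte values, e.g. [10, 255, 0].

Since E_a ⊕ E_b = M1 ⊕ M2, XORing with the guessed M1 bytes yields the corresponding M2 bytes: M2 = (E_a ⊕ E_b) ⊕ M1.
00000011 ⊕ 01001101 = 01001110
00111010 ⊕ 01000101 = 01111111
10001011 ⊕ 01010011 = 11011000
10101000 ⊕ 01010011 = 11111011
10101011 ⊕ 01000001 = 11101010
01110111 ⊕ 01000111 = 00110000
11110011 ⊕ 01000101 = 10110110

[78, 127, 216, 251, 234, 48, 182]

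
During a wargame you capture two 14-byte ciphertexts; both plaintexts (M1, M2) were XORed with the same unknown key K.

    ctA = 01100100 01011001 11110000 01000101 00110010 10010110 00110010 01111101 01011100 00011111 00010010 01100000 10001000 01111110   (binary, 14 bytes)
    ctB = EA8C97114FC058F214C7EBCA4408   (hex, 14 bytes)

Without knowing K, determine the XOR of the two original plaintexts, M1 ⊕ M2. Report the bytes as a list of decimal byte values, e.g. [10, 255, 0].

ctA ⊕ ctB = (M1 ⊕ K) ⊕ (M2 ⊕ K) = M1 ⊕ M2 — the shared key cancels under XOR.
64 ⊕ ea = 8e
59 ⊕ 8c = d5
f0 ⊕ 97 = 67
45 ⊕ 11 = 54
32 ⊕ 4f = 7d
96 ⊕ c0 = 56
32 ⊕ 58 = 6a
7d ⊕ f2 = 8f
5c ⊕ 14 = 48
1f ⊕ c7 = d8
12 ⊕ eb = f9
60 ⊕ ca = aa
88 ⊕ 44 = cc
7e ⊕ 08 = 76

[142, 213, 103, 84, 125, 86, 106, 143, 72, 216, 249, 170, 204, 118]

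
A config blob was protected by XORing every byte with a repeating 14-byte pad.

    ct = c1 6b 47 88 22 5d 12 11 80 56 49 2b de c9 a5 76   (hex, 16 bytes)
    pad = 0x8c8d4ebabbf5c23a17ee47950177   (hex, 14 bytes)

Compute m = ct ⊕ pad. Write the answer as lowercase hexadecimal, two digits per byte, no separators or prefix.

4de6093299a8d02b97b80ebedfbe29fb

The 14-byte key repeats, so the effective keystream is 8c 8d 4e ba bb f5 c2 3a 17 ee 47 95 01 77 8c 8d.
byte 0: c1 xor 8c = 4d
byte 1: 6b xor 8d = e6
byte 2: 47 xor 4e = 09
byte 3: 88 xor ba = 32
byte 4: 22 xor bb = 99
byte 5: 5d xor f5 = a8
byte 6: 12 xor c2 = d0
byte 7: 11 xor 3a = 2b
byte 8: 80 xor 17 = 97
byte 9: 56 xor ee = b8
byte 10: 49 xor 47 = 0e
byte 11: 2b xor 95 = be
byte 12: de xor 01 = df
byte 13: c9 xor 77 = be
byte 14: a5 xor 8c = 29
byte 15: 76 xor 8d = fb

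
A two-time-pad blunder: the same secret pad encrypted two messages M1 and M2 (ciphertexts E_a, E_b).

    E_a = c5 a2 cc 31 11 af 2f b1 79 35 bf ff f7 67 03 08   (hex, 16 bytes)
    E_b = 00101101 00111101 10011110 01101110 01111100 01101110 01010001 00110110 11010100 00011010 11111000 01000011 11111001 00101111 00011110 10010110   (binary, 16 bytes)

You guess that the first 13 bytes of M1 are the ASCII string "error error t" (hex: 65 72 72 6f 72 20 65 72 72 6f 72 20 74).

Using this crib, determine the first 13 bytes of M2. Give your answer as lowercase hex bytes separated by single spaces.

First, E_a ⊕ E_b = (M1 ⊕ K) ⊕ (M2 ⊕ K) = M1 ⊕ M2, so the key drops out. Then M2 = (M1 ⊕ M2) ⊕ M1 over the first 13 bytes.
byte 0: (c5 XOR 2d) XOR 65 = e8 XOR 65 = 8d
byte 1: (a2 XOR 3d) XOR 72 = 9f XOR 72 = ed
byte 2: (cc XOR 9e) XOR 72 = 52 XOR 72 = 20
byte 3: (31 XOR 6e) XOR 6f = 5f XOR 6f = 30
byte 4: (11 XOR 7c) XOR 72 = 6d XOR 72 = 1f
byte 5: (af XOR 6e) XOR 20 = c1 XOR 20 = e1
byte 6: (2f XOR 51) XOR 65 = 7e XOR 65 = 1b
byte 7: (b1 XOR 36) XOR 72 = 87 XOR 72 = f5
byte 8: (79 XOR d4) XOR 72 = ad XOR 72 = df
byte 9: (35 XOR 1a) XOR 6f = 2f XOR 6f = 40
byte 10: (bf XOR f8) XOR 72 = 47 XOR 72 = 35
byte 11: (ff XOR 43) XOR 20 = bc XOR 20 = 9c
byte 12: (f7 XOR f9) XOR 74 = 0e XOR 74 = 7a

8d ed 20 30 1f e1 1b f5 df 40 35 9c 7a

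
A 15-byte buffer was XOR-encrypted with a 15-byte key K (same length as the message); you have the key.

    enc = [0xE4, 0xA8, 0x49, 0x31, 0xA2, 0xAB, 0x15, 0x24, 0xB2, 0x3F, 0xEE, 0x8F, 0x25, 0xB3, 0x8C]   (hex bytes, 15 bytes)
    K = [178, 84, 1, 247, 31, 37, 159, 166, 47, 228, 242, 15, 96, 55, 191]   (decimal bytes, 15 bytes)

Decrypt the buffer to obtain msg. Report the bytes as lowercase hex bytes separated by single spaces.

56 fc 48 c6 bd 8e 8a 82 9d db 1c 80 45 84 33

e4 xor b2 = 56
a8 xor 54 = fc
49 xor 01 = 48
31 xor f7 = c6
a2 xor 1f = bd
ab xor 25 = 8e
15 xor 9f = 8a
24 xor a6 = 82
b2 xor 2f = 9d
3f xor e4 = db
ee xor f2 = 1c
8f xor 0f = 80
25 xor 60 = 45
b3 xor 37 = 84
8c xor bf = 33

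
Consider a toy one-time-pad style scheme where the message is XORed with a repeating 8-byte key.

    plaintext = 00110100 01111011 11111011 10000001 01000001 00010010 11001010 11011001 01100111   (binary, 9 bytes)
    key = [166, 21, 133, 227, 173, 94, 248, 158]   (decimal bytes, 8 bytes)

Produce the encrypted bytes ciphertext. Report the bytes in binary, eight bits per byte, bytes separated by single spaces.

10010010 01101110 01111110 01100010 11101100 01001100 00110010 01000111 11000001

The 8-byte key repeats, so the effective keystream is a6 15 85 e3 ad 5e f8 9e a6.
byte 0: 34 XOR a6 = 92
byte 1: 7b XOR 15 = 6e
byte 2: fb XOR 85 = 7e
byte 3: 81 XOR e3 = 62
byte 4: 41 XOR ad = ec
byte 5: 12 XOR 5e = 4c
byte 6: ca XOR f8 = 32
byte 7: d9 XOR 9e = 47
byte 8: 67 XOR a6 = c1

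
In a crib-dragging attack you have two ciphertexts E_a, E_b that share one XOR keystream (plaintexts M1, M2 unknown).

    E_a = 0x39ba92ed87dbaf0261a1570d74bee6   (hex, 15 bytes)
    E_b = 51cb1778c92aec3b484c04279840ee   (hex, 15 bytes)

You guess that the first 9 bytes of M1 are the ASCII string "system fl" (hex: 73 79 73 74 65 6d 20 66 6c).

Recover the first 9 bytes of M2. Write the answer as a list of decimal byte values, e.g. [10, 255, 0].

[27, 8, 246, 225, 43, 156, 99, 95, 69]

First, E_a ⊕ E_b = (M1 ⊕ K) ⊕ (M2 ⊕ K) = M1 ⊕ M2, so the key drops out. Then M2 = (M1 ⊕ M2) ⊕ M1 over the first 9 bytes.
byte 0: (39 xor 51) xor 73 = 68 xor 73 = 1b
byte 1: (ba xor cb) xor 79 = 71 xor 79 = 08
byte 2: (92 xor 17) xor 73 = 85 xor 73 = f6
byte 3: (ed xor 78) xor 74 = 95 xor 74 = e1
byte 4: (87 xor c9) xor 65 = 4e xor 65 = 2b
byte 5: (db xor 2a) xor 6d = f1 xor 6d = 9c
byte 6: (af xor ec) xor 20 = 43 xor 20 = 63
byte 7: (02 xor 3b) xor 66 = 39 xor 66 = 5f
byte 8: (61 xor 48) xor 6c = 29 xor 6c = 45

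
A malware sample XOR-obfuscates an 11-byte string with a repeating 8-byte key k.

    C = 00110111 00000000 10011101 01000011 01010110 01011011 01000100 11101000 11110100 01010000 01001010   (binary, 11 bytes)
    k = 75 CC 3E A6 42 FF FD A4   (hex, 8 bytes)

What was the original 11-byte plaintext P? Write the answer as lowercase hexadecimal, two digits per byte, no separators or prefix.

The 8-byte key repeats, so the effective keystream is 75 cc 3e a6 42 ff fd a4 75 cc 3e.
byte 0: 37 xor 75 = 42
byte 1: 00 xor cc = cc
byte 2: 9d xor 3e = a3
byte 3: 43 xor a6 = e5
byte 4: 56 xor 42 = 14
byte 5: 5b xor ff = a4
byte 6: 44 xor fd = b9
byte 7: e8 xor a4 = 4c
byte 8: f4 xor 75 = 81
byte 9: 50 xor cc = 9c
byte 10: 4a xor 3e = 74

42cca3e514a4b94c819c74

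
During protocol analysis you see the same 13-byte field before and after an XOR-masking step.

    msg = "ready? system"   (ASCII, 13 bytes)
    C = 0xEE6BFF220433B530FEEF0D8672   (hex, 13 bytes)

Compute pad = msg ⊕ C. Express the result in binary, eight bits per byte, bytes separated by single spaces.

10011100 00001110 10011110 01000110 01111101 00001100 10010101 01000011 10000111 10011100 01111001 11100011 00011111

Since C = msg ⊕ pad, XORing both sides with msg gives pad = msg ⊕ C.
72 ⊕ ee = 9c
65 ⊕ 6b = 0e
61 ⊕ ff = 9e
64 ⊕ 22 = 46
79 ⊕ 04 = 7d
3f ⊕ 33 = 0c
20 ⊕ b5 = 95
73 ⊕ 30 = 43
79 ⊕ fe = 87
73 ⊕ ef = 9c
74 ⊕ 0d = 79
65 ⊕ 86 = e3
6d ⊕ 72 = 1f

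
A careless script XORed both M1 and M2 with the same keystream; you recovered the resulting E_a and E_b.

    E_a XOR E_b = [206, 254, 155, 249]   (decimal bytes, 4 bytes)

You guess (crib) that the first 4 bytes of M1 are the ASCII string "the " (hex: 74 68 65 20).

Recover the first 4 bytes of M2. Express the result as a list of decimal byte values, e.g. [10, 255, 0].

Since E_a ⊕ E_b = M1 ⊕ M2, XORing with the guessed M1 bytes yields the corresponding M2 bytes: M2 = (E_a ⊕ E_b) ⊕ M1.
byte 0: 11001110 ⊕ 01110100 = 10111010
byte 1: 11111110 ⊕ 01101000 = 10010110
byte 2: 10011011 ⊕ 01100101 = 11111110
byte 3: 11111001 ⊕ 00100000 = 11011001

[186, 150, 254, 217]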